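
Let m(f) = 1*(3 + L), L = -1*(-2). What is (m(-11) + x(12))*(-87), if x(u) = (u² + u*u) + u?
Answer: -26535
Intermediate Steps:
L = 2
x(u) = u + 2*u² (x(u) = (u² + u²) + u = 2*u² + u = u + 2*u²)
m(f) = 5 (m(f) = 1*(3 + 2) = 1*5 = 5)
(m(-11) + x(12))*(-87) = (5 + 12*(1 + 2*12))*(-87) = (5 + 12*(1 + 24))*(-87) = (5 + 12*25)*(-87) = (5 + 300)*(-87) = 305*(-87) = -26535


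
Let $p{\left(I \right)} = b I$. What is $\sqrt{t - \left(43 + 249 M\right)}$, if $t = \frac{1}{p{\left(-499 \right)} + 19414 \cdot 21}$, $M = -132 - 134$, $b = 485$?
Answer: $\frac{33 \sqrt{1668422322590}}{165679} \approx 257.28$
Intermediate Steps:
$M = -266$ ($M = -132 - 134 = -266$)
$p{\left(I \right)} = 485 I$
$t = \frac{1}{165679}$ ($t = \frac{1}{485 \left(-499\right) + 19414 \cdot 21} = \frac{1}{-242015 + 407694} = \frac{1}{165679} \approx 6.0358 \cdot 10^{-6}$)
$\sqrt{t - \left(43 + 249 M\right)} = \sqrt{\frac{1}{165679} - -66191} = \sqrt{\frac{1}{165679} + \left(66234 - 43\right)} = \sqrt{\frac{1}{165679} + 66191} = \sqrt{\frac{10966458690}{165679}} = \frac{33 \sqrt{1668422322590}}{165679}$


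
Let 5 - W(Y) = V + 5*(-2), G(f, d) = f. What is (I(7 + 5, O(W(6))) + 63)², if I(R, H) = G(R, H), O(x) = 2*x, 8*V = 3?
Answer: 5625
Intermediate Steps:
V = 3/8 (V = (⅛)*3 = 3/8 ≈ 0.37500)
W(Y) = 117/8 (W(Y) = 5 - (3/8 + 5*(-2)) = 5 - (3/8 - 10) = 5 - 1*(-77/8) = 5 + 77/8 = 117/8)
I(R, H) = R
(I(7 + 5, O(W(6))) + 63)² = ((7 + 5) + 63)² = (12 + 63)² = 75² = 5625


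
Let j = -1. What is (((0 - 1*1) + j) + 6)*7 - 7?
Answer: 21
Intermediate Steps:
(((0 - 1*1) + j) + 6)*7 - 7 = (((0 - 1*1) - 1) + 6)*7 - 7 = (((0 - 1) - 1) + 6)*7 - 7 = ((-1 - 1) + 6)*7 - 7 = (-2 + 6)*7 - 7 = 4*7 - 7 = 28 - 7 = 21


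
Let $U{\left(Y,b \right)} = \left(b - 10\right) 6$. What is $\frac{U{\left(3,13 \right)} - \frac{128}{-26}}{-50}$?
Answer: $- \frac{149}{325} \approx -0.45846$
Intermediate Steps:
$U{\left(Y,b \right)} = -60 + 6 b$ ($U{\left(Y,b \right)} = \left(b - 10\right) 6 = \left(-10 + b\right) 6 = -60 + 6 b$)
$\frac{U{\left(3,13 \right)} - \frac{128}{-26}}{-50} = \frac{\left(-60 + 6 \cdot 13\right) - \frac{128}{-26}}{-50} = - \frac{\left(-60 + 78\right) - - \frac{64}{13}}{50} = - \frac{18 + \frac{64}{13}}{50} = \left(- \frac{1}{50}\right) \frac{298}{13} = - \frac{149}{325}$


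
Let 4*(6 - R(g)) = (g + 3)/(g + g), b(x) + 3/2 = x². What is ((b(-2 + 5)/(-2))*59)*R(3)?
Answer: -20355/16 ≈ -1272.2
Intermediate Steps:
b(x) = -3/2 + x²
R(g) = 6 - (3 + g)/(8*g) (R(g) = 6 - (g + 3)/(4*(g + g)) = 6 - (3 + g)/(4*(2*g)) = 6 - (3 + g)*1/(2*g)/4 = 6 - (3 + g)/(8*g))
((b(-2 + 5)/(-2))*59)*R(3) = (((-3/2 + (-2 + 5)²)/(-2))*59)*((⅛)*(-3 + 47*3)/3) = (((-3/2 + 3²)*(-½))*59)*((⅛)*(⅓)*(-3 + 141)) = (((-3/2 + 9)*(-½))*59)*((⅛)*(⅓)*138) = (((15/2)*(-½))*59)*(23/4) = -15/4*59*(23/4) = -885/4*23/4 = -20355/16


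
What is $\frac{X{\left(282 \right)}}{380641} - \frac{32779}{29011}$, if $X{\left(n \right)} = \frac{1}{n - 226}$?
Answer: $- \frac{698713725973}{618395458856} \approx -1.1299$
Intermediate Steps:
$X{\left(n \right)} = \frac{1}{-226 + n}$
$\frac{X{\left(282 \right)}}{380641} - \frac{32779}{29011} = \frac{1}{\left(-226 + 282\right) 380641} - \frac{32779}{29011} = \frac{1}{56} \cdot \frac{1}{380641} - \frac{32779}{29011} = \frac{1}{21315896} - \frac{32779}{29011} = - \frac{698713725973}{618395458856}$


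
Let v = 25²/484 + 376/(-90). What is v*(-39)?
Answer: 817271/7260 ≈ 112.57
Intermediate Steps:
v = -62867/21780 (v = 625*(1/484) + 376*(-1/90) = 625/484 - 188/45 = -62867/21780 ≈ -2.8865)
v*(-39) = -62867/21780*(-39) = 817271/7260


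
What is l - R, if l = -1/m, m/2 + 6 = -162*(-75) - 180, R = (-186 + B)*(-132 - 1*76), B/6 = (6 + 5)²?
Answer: 2687592959/23928 ≈ 1.1232e+5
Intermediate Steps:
B = 726 (B = 6*(6 + 5)² = 6*11² = 6*121 = 726)
R = -112320 (R = (-186 + 726)*(-132 - 1*76) = 540*(-132 - 76) = 540*(-208) = -112320)
m = 23928 (m = -12 + 2*(-162*(-75) - 180) = -12 + 2*(12150 - 180) = -12 + 2*11970 = -12 + 23940 = 23928)
l = -1/23928 ≈ -4.1792e-5
l - R = -1/23928 - 1*(-112320) = -1/23928 + 112320 = 2687592959/23928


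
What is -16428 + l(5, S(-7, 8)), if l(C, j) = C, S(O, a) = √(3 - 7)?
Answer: -16423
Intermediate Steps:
S(O, a) = 2*I (S(O, a) = √(-4) = 2*I)
-16428 + l(5, S(-7, 8)) = -16428 + 5 = -16423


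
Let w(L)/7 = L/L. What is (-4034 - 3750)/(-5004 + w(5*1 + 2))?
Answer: 7784/4997 ≈ 1.5577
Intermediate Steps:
w(L) = 7 (w(L) = 7*(L/L) = 7*1 = 7)
(-4034 - 3750)/(-5004 + w(5*1 + 2)) = (-4034 - 3750)/(-5004 + 7) = -7784/(-4997) = -7784*(-1/4997) = 7784/4997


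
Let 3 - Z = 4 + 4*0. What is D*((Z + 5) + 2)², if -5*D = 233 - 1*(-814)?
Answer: -37692/5 ≈ -7538.4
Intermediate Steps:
Z = -1 (Z = 3 - (4 + 4*0) = 3 - (4 + 0) = 3 - 1*4 = 3 - 4 = -1)
D = -1047/5 (D = -(233 - 1*(-814))/5 = -(233 + 814)/5 = -⅕*1047 = -1047/5 ≈ -209.40)
D*((Z + 5) + 2)² = -1047*((-1 + 5) + 2)²/5 = -1047*(4 + 2)²/5 = -1047/5*6² = -1047/5*36 = -37692/5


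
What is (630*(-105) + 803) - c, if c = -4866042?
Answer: 4800695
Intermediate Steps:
(630*(-105) + 803) - c = (630*(-105) + 803) - 1*(-4866042) = (-66150 + 803) + 4866042 = -65347 + 4866042 = 4800695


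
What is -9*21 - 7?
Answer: -196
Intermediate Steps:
-9*21 - 7 = -189 - 7 = -196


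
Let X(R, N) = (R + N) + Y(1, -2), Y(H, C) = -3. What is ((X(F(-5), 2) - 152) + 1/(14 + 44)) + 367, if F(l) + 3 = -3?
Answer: 12065/58 ≈ 208.02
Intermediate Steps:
F(l) = -6 (F(l) = -3 - 3 = -6)
X(R, N) = -3 + N + R (X(R, N) = (R + N) - 3 = (N + R) - 3 = -3 + N + R)
((X(F(-5), 2) - 152) + 1/(14 + 44)) + 367 = (((-3 + 2 - 6) - 152) + 1/(14 + 44)) + 367 = ((-7 - 152) + 1/58) + 367 = (-159 + 1/58) + 367 = -9221/58 + 367 = 12065/58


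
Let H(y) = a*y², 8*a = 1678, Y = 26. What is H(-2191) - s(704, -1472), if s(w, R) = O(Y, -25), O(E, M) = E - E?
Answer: 4027603559/4 ≈ 1.0069e+9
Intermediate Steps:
O(E, M) = 0
s(w, R) = 0
a = 839/4 (a = (⅛)*1678 = 839/4 ≈ 209.75)
H(y) = 839*y²/4
H(-2191) - s(704, -1472) = (839/4)*(-2191)² - 1*0 = (839/4)*4800481 + 0 = 4027603559/4 + 0 = 4027603559/4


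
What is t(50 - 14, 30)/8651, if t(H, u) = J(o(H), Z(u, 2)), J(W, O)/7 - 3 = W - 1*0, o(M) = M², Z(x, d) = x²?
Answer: 9093/8651 ≈ 1.0511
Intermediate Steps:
J(W, O) = 21 + 7*W (J(W, O) = 21 + 7*(W - 1*0) = 21 + 7*(W + 0) = 21 + 7*W)
t(H, u) = 21 + 7*H²
t(50 - 14, 30)/8651 = (21 + 7*(50 - 14)²)/8651 = (21 + 7*36²)*(1/8651) = (21 + 7*1296)*(1/8651) = (21 + 9072)*(1/8651) = 9093*(1/8651) = 9093/8651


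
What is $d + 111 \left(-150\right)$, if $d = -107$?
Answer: $-16757$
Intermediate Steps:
$d + 111 \left(-150\right) = -107 + 111 \left(-150\right) = -107 - 16650 = -16757$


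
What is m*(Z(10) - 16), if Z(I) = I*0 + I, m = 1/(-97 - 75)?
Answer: 3/86 ≈ 0.034884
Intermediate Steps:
m = -1/172 (m = 1/(-172) = -1/172 ≈ -0.0058140)
Z(I) = I (Z(I) = 0 + I = I)
m*(Z(10) - 16) = -(10 - 16)/172 = -1/172*(-6) = 3/86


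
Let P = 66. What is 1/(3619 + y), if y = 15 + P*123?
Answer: 1/11752 ≈ 8.5092e-5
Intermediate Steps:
y = 8133 (y = 15 + 66*123 = 15 + 8118 = 8133)
1/(3619 + y) = 1/(3619 + 8133) = 1/11752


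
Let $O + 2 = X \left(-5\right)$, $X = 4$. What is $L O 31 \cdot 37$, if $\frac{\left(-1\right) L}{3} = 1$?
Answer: $75702$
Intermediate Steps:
$O = -22$ ($O = -2 + 4 \left(-5\right) = -2 - 20 = -22$)
$L = -3$ ($L = \left(-3\right) 1 = -3$)
$L O 31 \cdot 37 = \left(-3\right) \left(-22\right) 31 \cdot 37 = 66 \cdot 31 \cdot 37 = 2046 \cdot 37 = 75702$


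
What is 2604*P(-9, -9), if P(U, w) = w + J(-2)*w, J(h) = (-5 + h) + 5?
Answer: 23436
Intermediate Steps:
J(h) = h
P(U, w) = -w (P(U, w) = w - 2*w = -w)
2604*P(-9, -9) = 2604*(-1*(-9)) = 2604*9 = 23436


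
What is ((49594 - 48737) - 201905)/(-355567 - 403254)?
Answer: 201048/758821 ≈ 0.26495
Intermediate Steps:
((49594 - 48737) - 201905)/(-355567 - 403254) = (857 - 201905)/(-758821) = -201048*(-1/758821) = 201048/758821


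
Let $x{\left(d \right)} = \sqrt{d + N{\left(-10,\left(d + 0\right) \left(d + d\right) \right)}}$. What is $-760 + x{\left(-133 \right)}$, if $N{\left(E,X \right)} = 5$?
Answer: $-760 + 8 i \sqrt{2} \approx -760.0 + 11.314 i$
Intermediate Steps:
$x{\left(d \right)} = \sqrt{5 + d}$ ($x{\left(d \right)} = \sqrt{d + 5} = \sqrt{5 + d}$)
$-760 + x{\left(-133 \right)} = -760 + \sqrt{5 - 133} = -760 + \sqrt{-128} = -760 + 8 i \sqrt{2}$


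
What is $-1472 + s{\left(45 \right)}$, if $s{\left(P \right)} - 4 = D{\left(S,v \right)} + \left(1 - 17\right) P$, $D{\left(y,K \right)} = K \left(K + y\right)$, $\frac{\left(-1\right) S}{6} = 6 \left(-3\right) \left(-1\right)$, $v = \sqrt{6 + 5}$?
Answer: $-2177 - 108 \sqrt{11} \approx -2535.2$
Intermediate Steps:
$v = \sqrt{11} \approx 3.3166$
$S = -108$ ($S = - 6 \cdot 6 \left(-3\right) \left(-1\right) = - 6 \left(\left(-18\right) \left(-1\right)\right) = \left(-6\right) 18 = -108$)
$s{\left(P \right)} = 4 - 16 P + \sqrt{11} \left(-108 + \sqrt{11}\right)$ ($s{\left(P \right)} = 4 + \left(\sqrt{11} \left(\sqrt{11} - 108\right) + \left(1 - 17\right) P\right) = 4 + \left(\sqrt{11} \left(-108 + \sqrt{11}\right) + \left(1 - 17\right) P\right) = 4 - \left(16 P - \sqrt{11} \left(-108 + \sqrt{11}\right)\right) = 4 - 16 P + \sqrt{11} \left(-108 + \sqrt{11}\right)$)
$-1472 + s{\left(45 \right)} = -1472 - \left(705 + 108 \sqrt{11}\right) = -2177 - 108 \sqrt{11}$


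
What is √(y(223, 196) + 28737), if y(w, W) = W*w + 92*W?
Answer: 9*√1117 ≈ 300.79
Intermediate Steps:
y(w, W) = 92*W + W*w
√(y(223, 196) + 28737) = √(196*(92 + 223) + 28737) = √(196*315 + 28737) = √(61740 + 28737) = √90477 = 9*√1117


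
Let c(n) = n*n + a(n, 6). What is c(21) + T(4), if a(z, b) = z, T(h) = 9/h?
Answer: 1857/4 ≈ 464.25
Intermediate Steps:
c(n) = n + n² (c(n) = n*n + n = n² + n = n + n²)
c(21) + T(4) = 21*(1 + 21) + 9/4 = 21*22 + 9*(¼) = 462 + 9/4 = 1857/4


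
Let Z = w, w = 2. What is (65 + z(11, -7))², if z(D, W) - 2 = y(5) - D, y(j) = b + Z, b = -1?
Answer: 3249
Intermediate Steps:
Z = 2
y(j) = 1 (y(j) = -1 + 2 = 1)
z(D, W) = 3 - D (z(D, W) = 2 + (1 - D) = 3 - D)
(65 + z(11, -7))² = (65 + (3 - 1*11))² = (65 + (3 - 11))² = (65 - 8)² = 57² = 3249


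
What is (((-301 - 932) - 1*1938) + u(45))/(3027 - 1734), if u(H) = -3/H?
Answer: -47566/19395 ≈ -2.4525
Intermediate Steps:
(((-301 - 932) - 1*1938) + u(45))/(3027 - 1734) = (((-301 - 932) - 1*1938) - 3/45)/(3027 - 1734) = ((-1233 - 1938) - 3*1/45)/1293 = (-3171 - 1/15)*(1/1293) = -47566/15*1/1293 = -47566/19395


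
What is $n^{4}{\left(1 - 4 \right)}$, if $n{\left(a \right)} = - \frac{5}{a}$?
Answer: $\frac{625}{81} \approx 7.716$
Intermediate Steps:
$n^{4}{\left(1 - 4 \right)} = \left(- \frac{5}{1 - 4}\right)^{4} = \left(- \frac{5}{-3}\right)^{4} = \left(\left(-5\right) \left(- \frac{1}{3}\right)\right)^{4} = \left(\frac{5}{3}\right)^{4} = \frac{625}{81}$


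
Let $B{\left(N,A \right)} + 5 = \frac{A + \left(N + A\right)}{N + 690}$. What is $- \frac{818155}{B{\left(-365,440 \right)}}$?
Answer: $\frac{53180075}{222} \approx 2.3955 \cdot 10^{5}$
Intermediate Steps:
$B{\left(N,A \right)} = -5 + \frac{N + 2 A}{690 + N}$ ($B{\left(N,A \right)} = -5 + \frac{A + \left(N + A\right)}{N + 690} = -5 + \frac{A + \left(A + N\right)}{690 + N} = -5 + \frac{N + 2 A}{690 + N}$)
$- \frac{818155}{B{\left(-365,440 \right)}} = - \frac{818155}{2 \frac{1}{690 - 365} \left(-1725 + 440 - -730\right)} = - \frac{818155}{2 \cdot \frac{1}{325} \left(-1725 + 440 + 730\right)} = - \frac{818155}{2 \cdot \frac{1}{325} \left(-555\right)} = - \frac{818155}{- \frac{222}{65}} = \left(-818155\right) \left(- \frac{65}{222}\right) = \frac{53180075}{222}$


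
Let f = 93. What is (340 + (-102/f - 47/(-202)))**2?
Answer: 4509970021561/39212644 ≈ 1.1501e+5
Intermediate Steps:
(340 + (-102/f - 47/(-202)))**2 = (340 + (-102/93 - 47/(-202)))**2 = (340 + (-102*1/93 - 47*(-1/202)))**2 = (340 + (-34/31 + 47/202))**2 = (340 - 5411/6262)**2 = (2123669/6262)**2 = 4509970021561/39212644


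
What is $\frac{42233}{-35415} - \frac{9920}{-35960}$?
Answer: $- \frac{941437}{1027035} \approx -0.91666$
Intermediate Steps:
$\frac{42233}{-35415} - \frac{9920}{-35960} = 42233 \left(- \frac{1}{35415}\right) - - \frac{8}{29} = - \frac{42233}{35415} + \frac{8}{29} = - \frac{941437}{1027035}$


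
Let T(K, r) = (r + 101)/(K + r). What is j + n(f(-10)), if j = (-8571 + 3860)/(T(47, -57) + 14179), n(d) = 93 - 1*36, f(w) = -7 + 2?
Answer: 4016206/70873 ≈ 56.668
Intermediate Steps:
f(w) = -5
T(K, r) = (101 + r)/(K + r)
n(d) = 57 (n(d) = 93 - 36 = 57)
j = -23555/70873 (j = (-8571 + 3860)/((101 - 57)/(47 - 57) + 14179) = -4711/(44/(-10) + 14179) = -4711/(-⅒*44 + 14179) = -4711/(-22/5 + 14179) = -4711/70873/5 = -4711*5/70873 = -23555/70873 ≈ -0.33236)
j + n(f(-10)) = -23555/70873 + 57 = 4016206/70873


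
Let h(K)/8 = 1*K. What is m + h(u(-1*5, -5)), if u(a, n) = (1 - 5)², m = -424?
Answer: -296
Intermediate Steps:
u(a, n) = 16 (u(a, n) = (-4)² = 16)
h(K) = 8*K (h(K) = 8*(1*K) = 8*K)
m + h(u(-1*5, -5)) = -424 + 8*16 = -424 + 128 = -296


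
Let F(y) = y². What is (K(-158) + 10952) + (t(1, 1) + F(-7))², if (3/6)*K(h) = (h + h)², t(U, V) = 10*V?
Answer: 214145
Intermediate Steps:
K(h) = 8*h² (K(h) = 2*(h + h)² = 2*(2*h)² = 2*(4*h²) = 8*h²)
(K(-158) + 10952) + (t(1, 1) + F(-7))² = (8*(-158)² + 10952) + (10*1 + (-7)²)² = (8*24964 + 10952) + (10 + 49)² = (199712 + 10952) + 59² = 210664 + 3481 = 214145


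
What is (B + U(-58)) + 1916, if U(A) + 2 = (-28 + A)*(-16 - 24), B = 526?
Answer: 5880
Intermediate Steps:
U(A) = 1118 - 40*A (U(A) = -2 + (-28 + A)*(-16 - 24) = -2 + (-28 + A)*(-40) = -2 + (1120 - 40*A) = 1118 - 40*A)
(B + U(-58)) + 1916 = (526 + (1118 - 40*(-58))) + 1916 = (526 + (1118 + 2320)) + 1916 = (526 + 3438) + 1916 = 3964 + 1916 = 5880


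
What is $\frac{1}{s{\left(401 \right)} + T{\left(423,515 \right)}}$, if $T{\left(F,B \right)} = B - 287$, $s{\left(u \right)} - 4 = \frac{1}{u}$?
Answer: $\frac{401}{93033} \approx 0.0043103$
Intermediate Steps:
$s{\left(u \right)} = 4 + \frac{1}{u}$
$T{\left(F,B \right)} = -287 + B$
$\frac{1}{s{\left(401 \right)} + T{\left(423,515 \right)}} = \frac{1}{\left(4 + \frac{1}{401}\right) + \left(-287 + 515\right)} = \frac{1}{\left(4 + \frac{1}{401}\right) + 228} = \frac{1}{\frac{1605}{401} + 228} = \frac{1}{\frac{93033}{401}} = \frac{401}{93033}$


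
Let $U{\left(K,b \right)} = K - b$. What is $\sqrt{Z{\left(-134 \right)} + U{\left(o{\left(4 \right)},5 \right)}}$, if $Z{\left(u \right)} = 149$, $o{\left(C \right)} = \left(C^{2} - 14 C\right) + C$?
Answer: $6 \sqrt{3} \approx 10.392$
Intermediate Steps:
$o{\left(C \right)} = C^{2} - 13 C$
$\sqrt{Z{\left(-134 \right)} + U{\left(o{\left(4 \right)},5 \right)}} = \sqrt{149 + \left(4 \left(-13 + 4\right) - 5\right)} = \sqrt{149 + \left(4 \left(-9\right) - 5\right)} = \sqrt{149 - 41} = \sqrt{108} = 6 \sqrt{3}$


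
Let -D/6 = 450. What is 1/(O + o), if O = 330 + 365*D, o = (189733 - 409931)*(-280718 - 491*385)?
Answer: 1/103437685924 ≈ 9.6677e-12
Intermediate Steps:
D = -2700 (D = -6*450 = -2700)
o = 103438671094 (o = -220198*(-280718 - 189035) = -220198*(-469753) = 103438671094)
O = -985170 (O = 330 + 365*(-2700) = 330 - 985500 = -985170)
1/(O + o) = 1/(-985170 + 103438671094) = 1/103437685924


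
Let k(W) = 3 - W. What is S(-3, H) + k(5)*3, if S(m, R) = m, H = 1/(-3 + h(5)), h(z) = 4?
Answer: -9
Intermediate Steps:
H = 1 (H = 1/(-3 + 4) = 1/1 = 1)
S(-3, H) + k(5)*3 = -3 + (3 - 1*5)*3 = -3 + (3 - 5)*3 = -3 - 2*3 = -3 - 6 = -9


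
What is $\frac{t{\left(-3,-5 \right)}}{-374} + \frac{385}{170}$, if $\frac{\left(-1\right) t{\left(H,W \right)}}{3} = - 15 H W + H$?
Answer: $\frac{163}{374} \approx 0.43583$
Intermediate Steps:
$t{\left(H,W \right)} = - 3 H + 45 H W$ ($t{\left(H,W \right)} = - 3 \left(- 15 H W + H\right) = - 3 \left(H - 15 H W\right) = - 3 H + 45 H W$)
$\frac{t{\left(-3,-5 \right)}}{-374} + \frac{385}{170} = \frac{3 \left(-3\right) \left(-1 + 15 \left(-5\right)\right)}{-374} + \frac{385}{170} = 3 \left(-3\right) \left(-1 - 75\right) \left(- \frac{1}{374}\right) + 385 \cdot \frac{1}{170} = 3 \left(-3\right) \left(-76\right) \left(- \frac{1}{374}\right) + \frac{77}{34} = 684 \left(- \frac{1}{374}\right) + \frac{77}{34} = - \frac{342}{187} + \frac{77}{34} = \frac{163}{374}$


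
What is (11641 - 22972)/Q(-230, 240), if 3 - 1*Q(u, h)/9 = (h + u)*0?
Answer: -1259/3 ≈ -419.67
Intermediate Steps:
Q(u, h) = 27 (Q(u, h) = 27 - 9*(h + u)*0 = 27 - 9*0 = 27 + 0 = 27)
(11641 - 22972)/Q(-230, 240) = (11641 - 22972)/27 = -11331*1/27 = -1259/3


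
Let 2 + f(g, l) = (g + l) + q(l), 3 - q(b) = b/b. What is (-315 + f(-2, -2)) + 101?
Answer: -218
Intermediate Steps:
q(b) = 2 (q(b) = 3 - b/b = 3 - 1*1 = 3 - 1 = 2)
f(g, l) = g + l (f(g, l) = -2 + ((g + l) + 2) = -2 + (2 + g + l) = g + l)
(-315 + f(-2, -2)) + 101 = (-315 + (-2 - 2)) + 101 = (-315 - 4) + 101 = -319 + 101 = -218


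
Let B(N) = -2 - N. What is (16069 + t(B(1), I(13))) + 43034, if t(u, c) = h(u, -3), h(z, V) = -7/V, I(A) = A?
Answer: 177316/3 ≈ 59105.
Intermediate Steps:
t(u, c) = 7/3 (t(u, c) = -7/(-3) = -7*(-⅓) = 7/3)
(16069 + t(B(1), I(13))) + 43034 = (16069 + 7/3) + 43034 = 48214/3 + 43034 = 177316/3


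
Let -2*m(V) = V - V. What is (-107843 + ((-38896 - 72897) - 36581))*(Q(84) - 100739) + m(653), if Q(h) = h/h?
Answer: 25810788146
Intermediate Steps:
Q(h) = 1
m(V) = 0 (m(V) = -(V - V)/2 = -½*0 = 0)
(-107843 + ((-38896 - 72897) - 36581))*(Q(84) - 100739) + m(653) = (-107843 + ((-38896 - 72897) - 36581))*(1 - 100739) + 0 = (-107843 + (-111793 - 36581))*(-100738) + 0 = (-107843 - 148374)*(-100738) + 0 = -256217*(-100738) + 0 = 25810788146 + 0 = 25810788146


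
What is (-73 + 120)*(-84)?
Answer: -3948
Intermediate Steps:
(-73 + 120)*(-84) = 47*(-84) = -3948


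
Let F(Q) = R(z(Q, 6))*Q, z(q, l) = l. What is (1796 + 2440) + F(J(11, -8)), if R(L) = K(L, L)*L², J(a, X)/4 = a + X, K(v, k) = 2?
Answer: 5100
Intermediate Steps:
J(a, X) = 4*X + 4*a (J(a, X) = 4*(a + X) = 4*(X + a) = 4*X + 4*a)
R(L) = 2*L²
F(Q) = 72*Q (F(Q) = (2*6²)*Q = (2*36)*Q = 72*Q)
(1796 + 2440) + F(J(11, -8)) = (1796 + 2440) + 72*(4*(-8) + 4*11) = 4236 + 72*(-32 + 44) = 4236 + 72*12 = 4236 + 864 = 5100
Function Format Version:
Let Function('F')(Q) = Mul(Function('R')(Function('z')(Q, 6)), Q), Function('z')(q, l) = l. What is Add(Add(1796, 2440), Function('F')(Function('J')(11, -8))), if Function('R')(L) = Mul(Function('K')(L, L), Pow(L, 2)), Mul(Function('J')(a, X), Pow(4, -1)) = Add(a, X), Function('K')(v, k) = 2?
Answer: 5100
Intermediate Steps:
Function('J')(a, X) = Add(Mul(4, X), Mul(4, a)) (Function('J')(a, X) = Mul(4, Add(a, X)) = Mul(4, Add(X, a)) = Add(Mul(4, X), Mul(4, a)))
Function('R')(L) = Mul(2, Pow(L, 2))
Function('F')(Q) = Mul(72, Q) (Function('F')(Q) = Mul(Mul(2, Pow(6, 2)), Q) = Mul(Mul(2, 36), Q) = Mul(72, Q))
Add(Add(1796, 2440), Function('F')(Function('J')(11, -8))) = Add(Add(1796, 2440), Mul(72, Add(Mul(4, -8), Mul(4, 11)))) = Add(4236, Mul(72, Add(-32, 44))) = Add(4236, Mul(72, 12)) = Add(4236, 864) = 5100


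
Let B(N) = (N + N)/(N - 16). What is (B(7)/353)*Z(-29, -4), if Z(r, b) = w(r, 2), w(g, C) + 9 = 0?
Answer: 14/353 ≈ 0.039660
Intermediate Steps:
w(g, C) = -9 (w(g, C) = -9 + 0 = -9)
B(N) = 2*N/(-16 + N) (B(N) = (2*N)/(-16 + N) = 2*N/(-16 + N))
Z(r, b) = -9
(B(7)/353)*Z(-29, -4) = ((2*7/(-16 + 7))/353)*(-9) = ((2*7/(-9))*(1/353))*(-9) = ((2*7*(-⅑))*(1/353))*(-9) = -14/9*1/353*(-9) = -14/3177*(-9) = 14/353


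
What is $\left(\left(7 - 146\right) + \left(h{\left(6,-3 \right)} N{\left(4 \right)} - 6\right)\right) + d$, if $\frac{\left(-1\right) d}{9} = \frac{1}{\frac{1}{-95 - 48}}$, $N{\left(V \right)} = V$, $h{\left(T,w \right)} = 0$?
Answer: $1142$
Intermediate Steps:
$d = 1287$ ($d = - \frac{9}{\frac{1}{-95 - 48}} = - \frac{9}{\frac{1}{-143}} = - \frac{9}{- \frac{1}{143}} = \left(-9\right) \left(-143\right) = 1287$)
$\left(\left(7 - 146\right) + \left(h{\left(6,-3 \right)} N{\left(4 \right)} - 6\right)\right) + d = \left(\left(7 - 146\right) + \left(0 \cdot 4 - 6\right)\right) + 1287 = \left(\left(7 - 146\right) + \left(0 - 6\right)\right) + 1287 = \left(-139 - 6\right) + 1287 = -145 + 1287 = 1142$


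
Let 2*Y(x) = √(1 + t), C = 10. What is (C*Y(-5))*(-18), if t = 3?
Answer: -180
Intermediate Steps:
Y(x) = 1 (Y(x) = √(1 + 3)/2 = √4/2 = (½)*2 = 1)
(C*Y(-5))*(-18) = (10*1)*(-18) = 10*(-18) = -180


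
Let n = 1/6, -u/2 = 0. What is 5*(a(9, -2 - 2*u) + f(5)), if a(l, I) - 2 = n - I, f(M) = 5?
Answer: 275/6 ≈ 45.833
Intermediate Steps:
u = 0 (u = -2*0 = 0)
n = ⅙ ≈ 0.16667
a(l, I) = 13/6 - I (a(l, I) = 2 + (⅙ - I) = 13/6 - I)
5*(a(9, -2 - 2*u) + f(5)) = 5*((13/6 - (-2 - 2*0)) + 5) = 5*((13/6 - (-2 + 0)) + 5) = 5*((13/6 - 1*(-2)) + 5) = 5*((13/6 + 2) + 5) = 5*(25/6 + 5) = 5*(55/6) = 275/6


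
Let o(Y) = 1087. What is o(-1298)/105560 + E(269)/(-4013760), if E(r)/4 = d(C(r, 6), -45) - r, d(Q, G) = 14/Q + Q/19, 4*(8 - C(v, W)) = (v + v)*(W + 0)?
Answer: 213212561363/20100237273480 ≈ 0.010607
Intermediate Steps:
C(v, W) = 8 - W*v/2 (C(v, W) = 8 - (v + v)*(W + 0)/4 = 8 - 2*v*W/4 = 8 - W*v/2)
d(Q, G) = 14/Q + Q/19 (d(Q, G) = 14/Q + Q*(1/19) = 14/Q + Q/19)
E(r) = 32/19 + 56/(8 - 3*r) - 88*r/19 (E(r) = 4*((14/(8 - ½*6*r) + (8 - ½*6*r)/19) - r) = 4*((14/(8 - 3*r) + (8 - 3*r)/19) - r) = 4*((14/(8 - 3*r) + (8/19 - 3*r/19)) - r) = 4*((8/19 + 14/(8 - 3*r) - 3*r/19) - r) = 4*(8/19 + 14/(8 - 3*r) - 22*r/19) = 32/19 + 56/(8 - 3*r) - 88*r/19)
o(-1298)/105560 + E(269)/(-4013760) = 1087/105560 + (8*(-165 - 33*269² + 100*269)/(19*(-8 + 3*269)))/(-4013760) = 1087*(1/105560) + (8*(-165 - 33*72361 + 26900)/(19*(-8 + 807)))*(-1/4013760) = 1087/105560 + ((8/19)*(-165 - 2387913 + 26900)/799)*(-1/4013760) = 1087/105560 + ((8/19)*(1/799)*(-2361178))*(-1/4013760) = 1087/105560 - 18889424/15181*(-1/4013760) = 1087/105560 + 1180589/3808305660 = 213212561363/20100237273480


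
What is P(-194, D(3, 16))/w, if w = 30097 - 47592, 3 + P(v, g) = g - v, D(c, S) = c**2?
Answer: -40/3499 ≈ -0.011432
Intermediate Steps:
P(v, g) = -3 + g - v (P(v, g) = -3 + (g - v) = -3 + g - v)
w = -17495
P(-194, D(3, 16))/w = (-3 + 3**2 - 1*(-194))/(-17495) = (-3 + 9 + 194)*(-1/17495) = 200*(-1/17495) = -40/3499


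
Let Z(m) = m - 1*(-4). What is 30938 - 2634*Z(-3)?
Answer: 28304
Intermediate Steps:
Z(m) = 4 + m (Z(m) = m + 4 = 4 + m)
30938 - 2634*Z(-3) = 30938 - 2634*(4 - 3) = 30938 - 2634 = 28304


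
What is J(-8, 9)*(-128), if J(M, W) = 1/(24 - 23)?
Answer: -128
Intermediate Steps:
J(M, W) = 1 (J(M, W) = 1/1 = 1)
J(-8, 9)*(-128) = 1*(-128) = -128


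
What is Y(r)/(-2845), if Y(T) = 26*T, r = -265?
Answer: 1378/569 ≈ 2.4218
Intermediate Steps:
Y(r)/(-2845) = (26*(-265))/(-2845) = -6890*(-1/2845) = 1378/569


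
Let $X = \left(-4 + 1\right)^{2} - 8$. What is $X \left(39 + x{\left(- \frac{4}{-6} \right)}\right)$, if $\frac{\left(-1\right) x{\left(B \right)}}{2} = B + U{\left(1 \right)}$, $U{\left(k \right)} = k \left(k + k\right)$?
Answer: $\frac{101}{3} \approx 33.667$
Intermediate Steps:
$U{\left(k \right)} = 2 k^{2}$ ($U{\left(k \right)} = k 2 k = 2 k^{2}$)
$X = 1$ ($X = \left(-3\right)^{2} - 8 = 9 - 8 = 1$)
$x{\left(B \right)} = -4 - 2 B$ ($x{\left(B \right)} = - 2 \left(B + 2 \cdot 1^{2}\right) = - 2 \left(B + 2 \cdot 1\right) = - 2 \left(B + 2\right) = - 2 \left(2 + B\right) = -4 - 2 B$)
$X \left(39 + x{\left(- \frac{4}{-6} \right)}\right) = 1 \left(39 - \left(4 + 2 \left(- \frac{4}{-6}\right)\right)\right) = 1 \left(39 - \left(4 + 2 \left(\left(-4\right) \left(- \frac{1}{6}\right)\right)\right)\right) = 1 \left(39 - \frac{16}{3}\right) = 1 \cdot \frac{101}{3} = \frac{101}{3}$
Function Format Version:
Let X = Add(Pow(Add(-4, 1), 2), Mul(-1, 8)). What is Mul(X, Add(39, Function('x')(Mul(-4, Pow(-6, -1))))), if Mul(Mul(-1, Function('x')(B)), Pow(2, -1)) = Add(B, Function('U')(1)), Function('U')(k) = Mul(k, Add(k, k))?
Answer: Rational(101, 3) ≈ 33.667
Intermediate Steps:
Function('U')(k) = Mul(2, Pow(k, 2)) (Function('U')(k) = Mul(k, Mul(2, k)) = Mul(2, Pow(k, 2)))
X = 1 (X = Add(Pow(-3, 2), -8) = Add(9, -8) = 1)
Function('x')(B) = Add(-4, Mul(-2, B)) (Function('x')(B) = Mul(-2, Add(B, Mul(2, Pow(1, 2)))) = Mul(-2, Add(B, Mul(2, 1))) = Mul(-2, Add(B, 2)) = Mul(-2, Add(2, B)) = Add(-4, Mul(-2, B)))
Mul(X, Add(39, Function('x')(Mul(-4, Pow(-6, -1))))) = Mul(1, Add(39, Add(-4, Mul(-2, Mul(-4, Pow(-6, -1)))))) = Mul(1, Add(39, Add(-4, Mul(-2, Mul(-4, Rational(-1, 6)))))) = Mul(1, Add(39, Add(-4, Mul(-2, Rational(2, 3))))) = Mul(1, Add(39, Add(-4, Rational(-4, 3)))) = Mul(1, Add(39, Rational(-16, 3))) = Mul(1, Rational(101, 3)) = Rational(101, 3)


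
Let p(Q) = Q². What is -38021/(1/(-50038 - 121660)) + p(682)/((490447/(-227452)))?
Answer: 3201595812993078/490447 ≈ 6.5279e+9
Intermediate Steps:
-38021/(1/(-50038 - 121660)) + p(682)/((490447/(-227452))) = -38021/(1/(-50038 - 121660)) + 682²/((490447/(-227452))) = -38021/(1/(-171698)) + 465124/((490447*(-1/227452))) = -38021/(-1/171698) + 465124/(-490447/227452) = -38021*(-171698) + 465124*(-227452/490447) = 6528129658 - 105793384048/490447 = 3201595812993078/490447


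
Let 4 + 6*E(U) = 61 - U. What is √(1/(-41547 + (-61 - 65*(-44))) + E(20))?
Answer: √2314660215/19374 ≈ 2.4833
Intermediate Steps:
E(U) = 19/2 - U/6 (E(U) = -⅔ + (61 - U)/6 = -⅔ + (61/6 - U/6) = 19/2 - U/6)
√(1/(-41547 + (-61 - 65*(-44))) + E(20)) = √(1/(-41547 + (-61 - 65*(-44))) + (19/2 - ⅙*20)) = √(1/(-41547 + (-61 + 2860)) + (19/2 - 10/3)) = √(1/(-41547 + 2799) + 37/6) = √(1/(-38748) + 37/6) = √(-1/38748 + 37/6) = √(238945/38748) = √2314660215/19374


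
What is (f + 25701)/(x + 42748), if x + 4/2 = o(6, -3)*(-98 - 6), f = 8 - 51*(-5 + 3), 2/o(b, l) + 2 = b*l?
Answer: 129055/213782 ≈ 0.60368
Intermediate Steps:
o(b, l) = 2/(-2 + b*l)
f = 110 (f = 8 - 51*(-2) = 8 + 102 = 110)
x = 42/5 (x = -2 + (2/(-2 + 6*(-3)))*(-98 - 6) = -2 + (2/(-2 - 18))*(-104) = -2 + (2/(-20))*(-104) = -2 + (2*(-1/20))*(-104) = -2 - ⅒*(-104) = -2 + 52/5 = 42/5 ≈ 8.4000)
(f + 25701)/(x + 42748) = (110 + 25701)/(42/5 + 42748) = 25811/(213782/5) = 25811*(5/213782) = 129055/213782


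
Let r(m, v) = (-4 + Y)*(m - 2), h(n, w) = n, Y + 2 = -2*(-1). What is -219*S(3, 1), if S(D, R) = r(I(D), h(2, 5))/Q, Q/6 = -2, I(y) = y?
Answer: -73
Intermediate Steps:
Y = 0 (Y = -2 - 2*(-1) = -2 + 2 = 0)
Q = -12 (Q = 6*(-2) = -12)
r(m, v) = 8 - 4*m (r(m, v) = (-4 + 0)*(m - 2) = -4*(-2 + m) = 8 - 4*m)
S(D, R) = -⅔ + D/3 (S(D, R) = (8 - 4*D)/(-12) = (8 - 4*D)*(-1/12) = -⅔ + D/3)
-219*S(3, 1) = -219*(-⅔ + (⅓)*3) = -219*(-⅔ + 1) = -219*⅓ = -73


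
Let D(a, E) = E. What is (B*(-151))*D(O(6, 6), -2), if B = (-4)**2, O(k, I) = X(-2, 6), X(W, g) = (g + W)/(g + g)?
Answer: 4832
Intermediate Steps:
X(W, g) = (W + g)/(2*g) (X(W, g) = (W + g)/((2*g)) = (W + g)*(1/(2*g)) = (W + g)/(2*g))
O(k, I) = 1/3 (O(k, I) = (1/2)*(-2 + 6)/6 = (1/2)*(1/6)*4 = 1/3)
B = 16
(B*(-151))*D(O(6, 6), -2) = (16*(-151))*(-2) = -2416*(-2) = 4832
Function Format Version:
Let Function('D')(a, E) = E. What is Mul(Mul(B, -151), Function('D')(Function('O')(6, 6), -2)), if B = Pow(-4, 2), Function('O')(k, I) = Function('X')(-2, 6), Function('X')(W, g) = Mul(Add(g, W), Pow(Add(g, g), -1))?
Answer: 4832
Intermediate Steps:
Function('X')(W, g) = Mul(Rational(1, 2), Pow(g, -1), Add(W, g)) (Function('X')(W, g) = Mul(Add(W, g), Pow(Mul(2, g), -1)) = Mul(Add(W, g), Mul(Rational(1, 2), Pow(g, -1))) = Mul(Rational(1, 2), Pow(g, -1), Add(W, g)))
Function('O')(k, I) = Rational(1, 3) (Function('O')(k, I) = Mul(Rational(1, 2), Pow(6, -1), Add(-2, 6)) = Mul(Rational(1, 2), Rational(1, 6), 4) = Rational(1, 3))
B = 16
Mul(Mul(B, -151), Function('D')(Function('O')(6, 6), -2)) = Mul(Mul(16, -151), -2) = Mul(-2416, -2) = 4832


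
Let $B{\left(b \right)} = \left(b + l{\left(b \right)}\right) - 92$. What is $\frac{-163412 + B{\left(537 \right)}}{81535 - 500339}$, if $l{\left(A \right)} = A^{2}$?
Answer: $- \frac{62701}{209402} \approx -0.29943$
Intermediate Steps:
$B{\left(b \right)} = -92 + b + b^{2}$ ($B{\left(b \right)} = \left(b + b^{2}\right) - 92 = -92 + b + b^{2}$)
$\frac{-163412 + B{\left(537 \right)}}{81535 - 500339} = \frac{-163412 + \left(-92 + 537 + 537^{2}\right)}{81535 - 500339} = \frac{-163412 + \left(-92 + 537 + 288369\right)}{-418804} = \left(-163412 + 288814\right) \left(- \frac{1}{418804}\right) = 125402 \left(- \frac{1}{418804}\right) = - \frac{62701}{209402}$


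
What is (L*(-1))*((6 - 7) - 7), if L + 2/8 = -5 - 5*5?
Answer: -242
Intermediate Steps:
L = -121/4 (L = -¼ + (-5 - 5*5) = -¼ + (-5 - 25) = -¼ - 30 = -121/4 ≈ -30.250)
(L*(-1))*((6 - 7) - 7) = (-121/4*(-1))*((6 - 7) - 7) = 121*(-1 - 7)/4 = (121/4)*(-8) = -242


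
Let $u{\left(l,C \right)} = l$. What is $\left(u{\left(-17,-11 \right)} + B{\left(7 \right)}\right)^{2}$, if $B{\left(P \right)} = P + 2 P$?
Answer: $16$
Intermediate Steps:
$B{\left(P \right)} = 3 P$
$\left(u{\left(-17,-11 \right)} + B{\left(7 \right)}\right)^{2} = \left(-17 + 3 \cdot 7\right)^{2} = \left(-17 + 21\right)^{2} = 4^{2} = 16$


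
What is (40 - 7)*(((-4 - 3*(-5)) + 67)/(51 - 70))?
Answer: -2574/19 ≈ -135.47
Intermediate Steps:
(40 - 7)*(((-4 - 3*(-5)) + 67)/(51 - 70)) = 33*(((-4 + 15) + 67)/(-19)) = 33*((11 + 67)*(-1/19)) = 33*(78*(-1/19)) = 33*(-78/19) = -2574/19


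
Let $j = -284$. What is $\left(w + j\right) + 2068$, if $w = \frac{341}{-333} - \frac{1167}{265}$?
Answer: $\frac{156950104}{88245} \approx 1778.6$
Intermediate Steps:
$w = - \frac{478976}{88245}$ ($w = 341 \left(- \frac{1}{333}\right) - \frac{1167}{265} = - \frac{341}{333} - \frac{1167}{265} = - \frac{478976}{88245} \approx -5.4278$)
$\left(w + j\right) + 2068 = \left(- \frac{478976}{88245} - 284\right) + 2068 = - \frac{25540556}{88245} + 2068 = \frac{156950104}{88245}$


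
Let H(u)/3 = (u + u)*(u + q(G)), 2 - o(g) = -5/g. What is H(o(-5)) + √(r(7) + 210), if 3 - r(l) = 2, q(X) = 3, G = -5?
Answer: 24 + √211 ≈ 38.526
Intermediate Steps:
o(g) = 2 + 5/g (o(g) = 2 - (-5)/g = 2 + 5/g)
H(u) = 6*u*(3 + u) (H(u) = 3*((u + u)*(u + 3)) = 3*((2*u)*(3 + u)) = 3*(2*u*(3 + u)) = 6*u*(3 + u))
r(l) = 1 (r(l) = 3 - 1*2 = 3 - 2 = 1)
H(o(-5)) + √(r(7) + 210) = 6*(2 + 5/(-5))*(3 + (2 + 5/(-5))) + √(1 + 210) = 6*(2 + 5*(-⅕))*(3 + (2 + 5*(-⅕))) + √211 = 6*(2 - 1)*(3 + (2 - 1)) + √211 = 6*1*(3 + 1) + √211 = 6*1*4 + √211 = 24 + √211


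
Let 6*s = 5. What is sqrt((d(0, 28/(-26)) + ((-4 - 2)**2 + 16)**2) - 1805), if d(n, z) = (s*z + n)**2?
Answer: 2*sqrt(342151)/39 ≈ 29.997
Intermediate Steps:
s = 5/6 (s = (1/6)*5 = 5/6 ≈ 0.83333)
d(n, z) = (n + 5*z/6)**2 (d(n, z) = (5*z/6 + n)**2 = (n + 5*z/6)**2)
sqrt((d(0, 28/(-26)) + ((-4 - 2)**2 + 16)**2) - 1805) = sqrt(((5*(28/(-26)) + 6*0)**2/36 + ((-4 - 2)**2 + 16)**2) - 1805) = sqrt(((5*(28*(-1/26)) + 0)**2/36 + ((-6)**2 + 16)**2) - 1805) = sqrt(((5*(-14/13) + 0)**2/36 + (36 + 16)**2) - 1805) = sqrt(((-70/13 + 0)**2/36 + 52**2) - 1805) = sqrt(((-70/13)**2/36 + 2704) - 1805) = sqrt(((1/36)*(4900/169) + 2704) - 1805) = sqrt((1225/1521 + 2704) - 1805) = sqrt(4114009/1521 - 1805) = sqrt(1368604/1521) = 2*sqrt(342151)/39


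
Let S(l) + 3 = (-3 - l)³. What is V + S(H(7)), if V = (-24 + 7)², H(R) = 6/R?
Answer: 78415/343 ≈ 228.62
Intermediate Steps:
S(l) = -3 + (-3 - l)³
V = 289 (V = (-17)² = 289)
V + S(H(7)) = 289 + (-3 - (3 + 6/7)³) = 289 + (-3 - (27/7)³) = 289 + (-3 - 1*19683/343) = 289 + (-3 - 19683/343) = 289 - 20712/343 = 78415/343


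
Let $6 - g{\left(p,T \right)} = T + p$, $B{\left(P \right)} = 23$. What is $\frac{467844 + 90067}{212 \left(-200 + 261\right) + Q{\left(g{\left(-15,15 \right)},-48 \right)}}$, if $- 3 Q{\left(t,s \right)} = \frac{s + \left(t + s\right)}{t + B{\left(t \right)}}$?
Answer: $\frac{16179419}{375058} \approx 43.138$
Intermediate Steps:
$g{\left(p,T \right)} = 6 - T - p$ ($g{\left(p,T \right)} = 6 - \left(T + p\right) = 6 - T - p$)
$Q{\left(t,s \right)} = - \frac{t + 2 s}{3 \left(23 + t\right)}$ ($Q{\left(t,s \right)} = - \frac{\left(s + \left(t + s\right)\right) \frac{1}{t + 23}}{3} = - \frac{\left(s + \left(s + t\right)\right) \frac{1}{23 + t}}{3} = - \frac{\left(t + 2 s\right) \frac{1}{23 + t}}{3} = - \frac{\frac{1}{23 + t} \left(t + 2 s\right)}{3} = - \frac{t + 2 s}{3 \left(23 + t\right)}$)
$\frac{467844 + 90067}{212 \left(-200 + 261\right) + Q{\left(g{\left(-15,15 \right)},-48 \right)}} = \frac{467844 + 90067}{212 \left(-200 + 261\right) + \frac{- (6 - 15 - -15) - -96}{3 \left(23 - -6\right)}} = \frac{557911}{212 \cdot 61 + \frac{- (6 - 15 + 15) + 96}{3 \left(23 + \left(6 - 15 + 15\right)\right)}} = \frac{557911}{12932 + \frac{\left(-1\right) 6 + 96}{3 \left(23 + 6\right)}} = \frac{557911}{12932 + \frac{-6 + 96}{3 \cdot 29}} = \frac{557911}{12932 + \frac{1}{3} \cdot \frac{1}{29} \cdot 90} = \frac{557911}{12932 + \frac{30}{29}} = \frac{557911}{\frac{375058}{29}} = 557911 \cdot \frac{29}{375058} = \frac{16179419}{375058}$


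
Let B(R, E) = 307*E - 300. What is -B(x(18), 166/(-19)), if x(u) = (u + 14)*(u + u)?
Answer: 56662/19 ≈ 2982.2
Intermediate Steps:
x(u) = 2*u*(14 + u) (x(u) = (14 + u)*(2*u) = 2*u*(14 + u))
B(R, E) = -300 + 307*E
-B(x(18), 166/(-19)) = -(-300 + 307*(166/(-19))) = -(-300 + 307*(166*(-1/19))) = -(-300 + 307*(-166/19)) = -(-300 - 50962/19) = -1*(-56662/19) = 56662/19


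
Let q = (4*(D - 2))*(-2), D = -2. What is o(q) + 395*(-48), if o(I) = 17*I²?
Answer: -1552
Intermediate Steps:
q = 32 (q = (4*(-2 - 2))*(-2) = (4*(-4))*(-2) = -16*(-2) = 32)
o(q) + 395*(-48) = 17*32² + 395*(-48) = 17*1024 - 18960 = 17408 - 18960 = -1552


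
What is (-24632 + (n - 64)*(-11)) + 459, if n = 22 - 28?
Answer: -23403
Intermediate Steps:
n = -6
(-24632 + (n - 64)*(-11)) + 459 = (-24632 + (-6 - 64)*(-11)) + 459 = (-24632 - 70*(-11)) + 459 = (-24632 + 770) + 459 = -23862 + 459 = -23403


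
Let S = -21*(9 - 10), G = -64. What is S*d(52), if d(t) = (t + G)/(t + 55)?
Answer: -252/107 ≈ -2.3551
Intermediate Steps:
S = 21 (S = -21*(-1) = 21)
d(t) = (-64 + t)/(55 + t) (d(t) = (t - 64)/(t + 55) = (-64 + t)/(55 + t))
S*d(52) = 21*((-64 + 52)/(55 + 52)) = 21*(-12/107) = -252/107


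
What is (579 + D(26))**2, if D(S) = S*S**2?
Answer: 329604025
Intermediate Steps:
D(S) = S**3
(579 + D(26))**2 = (579 + 26**3)**2 = (579 + 17576)**2 = 18155**2 = 329604025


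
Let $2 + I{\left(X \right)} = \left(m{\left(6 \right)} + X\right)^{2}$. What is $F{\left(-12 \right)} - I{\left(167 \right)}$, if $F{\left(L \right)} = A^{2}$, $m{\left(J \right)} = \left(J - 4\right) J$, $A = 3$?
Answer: $-32030$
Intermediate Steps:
$m{\left(J \right)} = J \left(-4 + J\right)$ ($m{\left(J \right)} = \left(-4 + J\right) J = J \left(-4 + J\right)$)
$I{\left(X \right)} = -2 + \left(12 + X\right)^{2}$ ($I{\left(X \right)} = -2 + \left(6 \left(-4 + 6\right) + X\right)^{2} = -2 + \left(6 \cdot 2 + X\right)^{2} = -2 + \left(12 + X\right)^{2}$)
$F{\left(L \right)} = 9$ ($F{\left(L \right)} = 3^{2} = 9$)
$F{\left(-12 \right)} - I{\left(167 \right)} = 9 - \left(-2 + \left(12 + 167\right)^{2}\right) = 9 - \left(-2 + 179^{2}\right) = 9 - \left(-2 + 32041\right) = 9 - 32039 = -32030$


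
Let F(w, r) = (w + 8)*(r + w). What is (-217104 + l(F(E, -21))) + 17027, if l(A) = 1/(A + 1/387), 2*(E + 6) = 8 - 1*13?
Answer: -4569156901/22837 ≈ -2.0008e+5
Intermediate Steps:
E = -17/2 (E = -6 + (8 - 1*13)/2 = -6 + (8 - 13)/2 = -6 + (1/2)*(-5) = -6 - 5/2 = -17/2 ≈ -8.5000)
F(w, r) = (8 + w)*(r + w)
l(A) = 1/(1/387 + A) (l(A) = 1/(A + 1/387) = 1/(1/387 + A))
(-217104 + l(F(E, -21))) + 17027 = (-217104 + 387/(1 + 387*((-17/2)**2 + 8*(-21) + 8*(-17/2) - 21*(-17/2)))) + 17027 = (-217104 + 387/(1 + 387*(289/4 - 168 - 68 + 357/2))) + 17027 = (-217104 + 387/(1 + 387*(59/4))) + 17027 = (-217104 + 387/(1 + 22833/4)) + 17027 = (-217104 + 387/(22837/4)) + 17027 = (-217104 + 387*(4/22837)) + 17027 = (-217104 + 1548/22837) + 17027 = -4958002500/22837 + 17027 = -4569156901/22837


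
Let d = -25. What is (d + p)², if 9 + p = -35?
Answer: 4761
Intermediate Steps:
p = -44 (p = -9 - 35 = -44)
(d + p)² = (-25 - 44)² = (-69)² = 4761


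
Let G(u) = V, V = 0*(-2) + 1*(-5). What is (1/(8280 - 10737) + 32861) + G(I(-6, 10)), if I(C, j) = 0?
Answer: 80727191/2457 ≈ 32856.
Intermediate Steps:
V = -5 (V = 0 - 5 = -5)
G(u) = -5
(1/(8280 - 10737) + 32861) + G(I(-6, 10)) = (1/(8280 - 10737) + 32861) - 5 = (1/(-2457) + 32861) - 5 = (-1/2457 + 32861) - 5 = 80739476/2457 - 5 = 80727191/2457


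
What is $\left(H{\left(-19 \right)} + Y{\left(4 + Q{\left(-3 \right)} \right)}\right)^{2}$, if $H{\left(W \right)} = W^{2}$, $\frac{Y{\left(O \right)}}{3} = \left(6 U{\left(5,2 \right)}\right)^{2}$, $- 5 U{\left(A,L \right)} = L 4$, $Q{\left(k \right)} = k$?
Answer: $\frac{253987969}{625} \approx 4.0638 \cdot 10^{5}$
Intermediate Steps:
$U{\left(A,L \right)} = - \frac{4 L}{5}$ ($U{\left(A,L \right)} = - \frac{L 4}{5} = - \frac{4 L}{5}$)
$Y{\left(O \right)} = \frac{6912}{25}$ ($Y{\left(O \right)} = 3 \left(6 \left(\left(- \frac{4}{5}\right) 2\right)\right)^{2} = 3 \left(6 \left(- \frac{8}{5}\right)\right)^{2} = 3 \left(- \frac{48}{5}\right)^{2} = 3 \cdot \frac{2304}{25} = \frac{6912}{25}$)
$\left(H{\left(-19 \right)} + Y{\left(4 + Q{\left(-3 \right)} \right)}\right)^{2} = \left(\left(-19\right)^{2} + \frac{6912}{25}\right)^{2} = \left(361 + \frac{6912}{25}\right)^{2} = \left(\frac{15937}{25}\right)^{2} = \frac{253987969}{625}$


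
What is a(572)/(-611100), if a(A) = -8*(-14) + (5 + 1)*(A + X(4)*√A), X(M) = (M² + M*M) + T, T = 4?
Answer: -886/152775 - 12*√143/16975 ≈ -0.014253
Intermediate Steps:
X(M) = 4 + 2*M² (X(M) = (M² + M*M) + 4 = (M² + M²) + 4 = 2*M² + 4 = 4 + 2*M²)
a(A) = 112 + 6*A + 216*√A (a(A) = -8*(-14) + (5 + 1)*(A + (4 + 2*4²)*√A) = 112 + 6*(A + (4 + 2*16)*√A) = 112 + 6*(A + (4 + 32)*√A) = 112 + 6*(A + 36*√A) = 112 + (6*A + 216*√A) = 112 + 6*A + 216*√A)
a(572)/(-611100) = (112 + 6*572 + 216*√572)/(-611100) = (112 + 3432 + 216*(2*√143))*(-1/611100) = (112 + 3432 + 432*√143)*(-1/611100) = (3544 + 432*√143)*(-1/611100) = -886/152775 - 12*√143/16975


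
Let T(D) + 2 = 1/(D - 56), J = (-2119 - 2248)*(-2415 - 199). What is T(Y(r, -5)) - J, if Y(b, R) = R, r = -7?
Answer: -696335741/61 ≈ -1.1415e+7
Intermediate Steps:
J = 11415338 (J = -4367*(-2614) = 11415338)
T(D) = -2 + 1/(-56 + D) (T(D) = -2 + 1/(D - 56) = -2 + 1/(-56 + D))
T(Y(r, -5)) - J = (113 - 2*(-5))/(-56 - 5) - 1*11415338 = (113 + 10)/(-61) - 11415338 = -1/61*123 - 11415338 = -123/61 - 11415338 = -696335741/61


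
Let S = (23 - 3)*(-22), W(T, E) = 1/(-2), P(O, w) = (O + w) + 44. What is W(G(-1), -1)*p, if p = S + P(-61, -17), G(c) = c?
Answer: 237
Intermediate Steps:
P(O, w) = 44 + O + w
W(T, E) = -½
S = -440 (S = 20*(-22) = -440)
p = -474 (p = -440 + (44 - 61 - 17) = -440 - 34 = -474)
W(G(-1), -1)*p = -½*(-474) = 237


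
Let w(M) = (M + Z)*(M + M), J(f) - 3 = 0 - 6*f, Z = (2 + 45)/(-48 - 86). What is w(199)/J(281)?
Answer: -1765727/37587 ≈ -46.977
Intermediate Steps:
Z = -47/134 (Z = 47/(-134) = 47*(-1/134) = -47/134 ≈ -0.35075)
J(f) = 3 - 6*f (J(f) = 3 + (0 - 6*f) = 3 - 6*f)
w(M) = 2*M*(-47/134 + M) (w(M) = (M - 47/134)*(M + M) = (-47/134 + M)*(2*M) = 2*M*(-47/134 + M))
w(199)/J(281) = ((1/67)*199*(-47 + 134*199))/(3 - 6*281) = ((1/67)*199*(-47 + 26666))/(3 - 1686) = ((1/67)*199*26619)/(-1683) = (5297181/67)*(-1/1683) = -1765727/37587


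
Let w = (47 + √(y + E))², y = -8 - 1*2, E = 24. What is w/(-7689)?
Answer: -(47 + √14)²/7689 ≈ -0.33486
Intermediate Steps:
y = -10 (y = -8 - 2 = -10)
w = (47 + √14)² (w = (47 + √(-10 + 24))² = (47 + √14)² ≈ 2574.7)
w/(-7689) = (47 + √14)²/(-7689) = (47 + √14)²*(-1/7689) = -(47 + √14)²/7689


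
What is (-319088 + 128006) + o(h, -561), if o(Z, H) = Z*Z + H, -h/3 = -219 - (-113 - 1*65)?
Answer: -176514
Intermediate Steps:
h = 123 (h = -3*(-219 - (-113 - 1*65)) = -3*(-219 - (-113 - 65)) = -3*(-219 - 1*(-178)) = -3*(-219 + 178) = -3*(-41) = 123)
o(Z, H) = H + Z² (o(Z, H) = Z² + H = H + Z²)
(-319088 + 128006) + o(h, -561) = (-319088 + 128006) + (-561 + 123²) = -191082 + (-561 + 15129) = -191082 + 14568 = -176514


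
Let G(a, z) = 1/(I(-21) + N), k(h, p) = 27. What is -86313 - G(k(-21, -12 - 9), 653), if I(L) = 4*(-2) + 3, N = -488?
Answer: -42552308/493 ≈ -86313.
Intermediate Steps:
I(L) = -5 (I(L) = -8 + 3 = -5)
G(a, z) = -1/493 (G(a, z) = 1/(-5 - 488) = 1/(-493) = -1/493)
-86313 - G(k(-21, -12 - 9), 653) = -86313 - 1*(-1/493) = -86313 + 1/493 = -42552308/493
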